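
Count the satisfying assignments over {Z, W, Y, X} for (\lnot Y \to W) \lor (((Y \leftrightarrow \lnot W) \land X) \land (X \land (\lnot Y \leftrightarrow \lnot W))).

Initial set: {((\lnot Y \to W) \lor (((Y \leftrightarrow \lnot W) \land X) \land (X \land (\lnot Y \leftrightarrow \lnot W))))}.
((\lnot Y \to W) \lor (((Y \leftrightarrow \lnot W) \land X) \land (X \land (\lnot Y \leftrightarrow \lnot W)))): β-rule — branch into (\lnot Y \to W)  //  (((Y \leftrightarrow \lnot W) \land X) \land (X \land (\lnot Y \leftrightarrow \lnot W))).
  branch 1 (add (\lnot Y \to W)):
    (\lnot Y \to W): β-rule — branch into \lnot \lnot Y  //  W.
      branch 1.1 (add \lnot \lnot Y):
        ○ open, literals {Y=true}.
      branch 1.2 (add W):
        ○ open, literals {W=true}.
  branch 2 (add (((Y \leftrightarrow \lnot W) \land X) \land (X \land (\lnot Y \leftrightarrow \lnot W)))):
    (((Y \leftrightarrow \lnot W) \land X) \land (X \land (\lnot Y \leftrightarrow \lnot W))): α-rule — add ((Y \leftrightarrow \lnot W) \land X), (X \land (\lnot Y \leftrightarrow \lnot W)).
    ((Y \leftrightarrow \lnot W) \land X): α-rule — add (Y \leftrightarrow \lnot W), X.
    (X \land (\lnot Y \leftrightarrow \lnot W)): α-rule — add X, (\lnot Y \leftrightarrow \lnot W).
    (Y \leftrightarrow \lnot W): β-rule — branch into Y, \lnot W  //  \lnot Y, \lnot \lnot W.
      branch 2.1 (add Y, \lnot W):
        (\lnot Y \leftrightarrow \lnot W): β-rule — branch into \lnot Y, \lnot W  //  \lnot \lnot Y, \lnot \lnot W.
          branch 2.1.1 (add \lnot Y, \lnot W):
            × closes — contains both Y and \lnot Y.
          branch 2.1.2 (add \lnot \lnot Y, \lnot \lnot W):
            × closes — contains both W and \lnot W.
      branch 2.2 (add \lnot Y, \lnot \lnot W):
        (\lnot Y \leftrightarrow \lnot W): β-rule — branch into \lnot Y, \lnot W  //  \lnot \lnot Y, \lnot \lnot W.
          branch 2.2.1 (add \lnot Y, \lnot W):
            × closes — contains both W and \lnot W.
          branch 2.2.2 (add \lnot \lnot Y, \lnot \lnot W):
            × closes — contains both Y and \lnot Y.
4 branches closed, 2 open.
Each open branch fixes some atoms; the unmentioned ones are free. Counting distinct full assignments: branch {Y=true} (Z, W, X) contributes 8 new; branch {W=true} (Z, Y, X) contributes 4 new. Total: 12.

12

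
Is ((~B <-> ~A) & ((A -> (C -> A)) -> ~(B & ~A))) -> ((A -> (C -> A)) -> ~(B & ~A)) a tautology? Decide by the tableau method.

Assume the negation and expand:
Initial set: {F (((~B <-> ~A) & ((A -> (C -> A)) -> ~(B & ~A))) -> ((A -> (C -> A)) -> ~(B & ~A)))}.
F (((~B <-> ~A) & ((A -> (C -> A)) -> ~(B & ~A))) -> ((A -> (C -> A)) -> ~(B & ~A))): α-rule — add T ((~B <-> ~A) & ((A -> (C -> A)) -> ~(B & ~A))), F ((A -> (C -> A)) -> ~(B & ~A)).
T ((~B <-> ~A) & ((A -> (C -> A)) -> ~(B & ~A))): α-rule — add T (~B <-> ~A), T ((A -> (C -> A)) -> ~(B & ~A)).
F ((A -> (C -> A)) -> ~(B & ~A)): α-rule — add T (A -> (C -> A)), F ~(B & ~A).
F ~(B & ~A): α-rule — add T B, T ~A.
T (~B <-> ~A): β-rule — branch into T ~B, T ~A  //  F ~B, F ~A.
  branch 1 (add T ~B, T ~A):
    × closes — contains both B and ~B.
  branch 2 (add F ~B, F ~A):
    × closes — contains both A and ~A.
All 2 branches close.
Every branch closed, so the negation is unsatisfiable and the formula is valid.

Valid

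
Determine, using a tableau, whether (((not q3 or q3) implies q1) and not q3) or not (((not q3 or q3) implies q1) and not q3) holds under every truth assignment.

Assume the negation and expand:
Initial set: {F ((((not q3 or q3) implies q1) and not q3) or not (((not q3 or q3) implies q1) and not q3))}.
F ((((not q3 or q3) implies q1) and not q3) or not (((not q3 or q3) implies q1) and not q3)): α-rule — add F (((not q3 or q3) implies q1) and not q3), F not (((not q3 or q3) implies q1) and not q3).
F not (((not q3 or q3) implies q1) and not q3): α-rule — add T ((not q3 or q3) implies q1), T not q3.
F (((not q3 or q3) implies q1) and not q3): β-rule — branch into F ((not q3 or q3) implies q1)  //  F not q3.
  branch 1 (add F ((not q3 or q3) implies q1)):
    F ((not q3 or q3) implies q1): α-rule — add T (not q3 or q3), F q1.
    T ((not q3 or q3) implies q1): β-rule — branch into F (not q3 or q3)  //  T q1.
      branch 1.1 (add F (not q3 or q3)):
        F (not q3 or q3): α-rule — add F not q3, F q3.
        × closes — contains both q3 and not q3.
      branch 1.2 (add T q1):
        × closes — contains both q1 and not q1.
  branch 2 (add F not q3):
    × closes — contains both q3 and not q3.
All 3 branches close.
Every branch closed, so the negation is unsatisfiable and the formula is valid.

Valid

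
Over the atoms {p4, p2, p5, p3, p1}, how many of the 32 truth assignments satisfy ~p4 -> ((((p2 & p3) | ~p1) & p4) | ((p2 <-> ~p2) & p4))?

Initial set: {(~p4 -> ((((p2 & p3) | ~p1) & p4) | ((p2 <-> ~p2) & p4)))}.
(~p4 -> ((((p2 & p3) | ~p1) & p4) | ((p2 <-> ~p2) & p4))): β-rule — branch into ~~p4  //  ((((p2 & p3) | ~p1) & p4) | ((p2 <-> ~p2) & p4)).
  branch 1 (add ~~p4):
    ○ open, literals {p4=1}.
  branch 2 (add ((((p2 & p3) | ~p1) & p4) | ((p2 <-> ~p2) & p4))):
    ((((p2 & p3) | ~p1) & p4) | ((p2 <-> ~p2) & p4)): β-rule — branch into (((p2 & p3) | ~p1) & p4)  //  ((p2 <-> ~p2) & p4).
      branch 2.1 (add (((p2 & p3) | ~p1) & p4)):
        (((p2 & p3) | ~p1) & p4): α-rule — add ((p2 & p3) | ~p1), p4.
        ((p2 & p3) | ~p1): β-rule — branch into (p2 & p3)  //  ~p1.
          branch 2.1.1 (add (p2 & p3)):
            (p2 & p3): α-rule — add p2, p3.
            ○ open, literals {p2=1, p3=1, p4=1}.
          branch 2.1.2 (add ~p1):
            ○ open, literals {p1=0, p4=1}.
      branch 2.2 (add ((p2 <-> ~p2) & p4)):
        ((p2 <-> ~p2) & p4): α-rule — add (p2 <-> ~p2), p4.
        (p2 <-> ~p2): β-rule — branch into p2, ~p2  //  ~p2, ~~p2.
          branch 2.2.1 (add p2, ~p2):
            × closes — contains both p2 and ~p2.
          branch 2.2.2 (add ~p2, ~~p2):
            × closes — contains both p2 and ~p2.
2 branches closed, 3 open.
Each open branch fixes some atoms; the unmentioned ones are free. Counting distinct full assignments: branch {p4=1} (p2, p5, p3, p1) contributes 16 new; branch {p2=1, p3=1, p4=1} (p5, p1) contributes 0 new; branch {p1=0, p4=1} (p2, p5, p3) contributes 0 new. Total: 16.

16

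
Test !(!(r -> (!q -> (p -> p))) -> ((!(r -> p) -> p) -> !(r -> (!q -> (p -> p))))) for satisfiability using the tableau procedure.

Unsatisfiable

Initial set: {!(!(r -> (!q -> (p -> p))) -> ((!(r -> p) -> p) -> !(r -> (!q -> (p -> p)))))}.
!(!(r -> (!q -> (p -> p))) -> ((!(r -> p) -> p) -> !(r -> (!q -> (p -> p))))): α-rule — add !(r -> (!q -> (p -> p))), !((!(r -> p) -> p) -> !(r -> (!q -> (p -> p)))).
!(r -> (!q -> (p -> p))): α-rule — add r, !(!q -> (p -> p)).
!((!(r -> p) -> p) -> !(r -> (!q -> (p -> p)))): α-rule — add (!(r -> p) -> p), !!(r -> (!q -> (p -> p))).
!(!q -> (p -> p)): α-rule — add !q, !(p -> p).
!(p -> p): α-rule — add p, !p.
× closes — contains both p and !p.
All 1 branch closes.
Every branch closed; the formula is unsatisfiable.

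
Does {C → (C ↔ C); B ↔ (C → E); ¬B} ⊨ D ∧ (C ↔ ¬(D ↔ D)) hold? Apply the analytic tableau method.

Initial set: {(C → (C ↔ C)); (B ↔ (C → E)); ¬B; ¬(D ∧ (C ↔ ¬(D ↔ D)))}.
(C → (C ↔ C)): β-rule — branch into ¬C  //  (C ↔ C).
  branch 1 (add ¬C):
    (B ↔ (C → E)): β-rule — branch into B, (C → E)  //  ¬B, ¬(C → E).
      branch 1.1 (add B, (C → E)):
        × closes — contains both B and ¬B.
      branch 1.2 (add ¬B, ¬(C → E)):
        ¬(C → E): α-rule — add C, ¬E.
        × closes — contains both C and ¬C.
  branch 2 (add (C ↔ C)):
    (B ↔ (C → E)): β-rule — branch into B, (C → E)  //  ¬B, ¬(C → E).
      branch 2.1 (add B, (C → E)):
        × closes — contains both B and ¬B.
      branch 2.2 (add ¬B, ¬(C → E)):
        ¬(C → E): α-rule — add C, ¬E.
        ¬(D ∧ (C ↔ ¬(D ↔ D))): β-rule — branch into ¬D  //  ¬(C ↔ ¬(D ↔ D)).
          branch 2.2.1 (add ¬D):
            (C ↔ C): β-rule — branch into C, C  //  ¬C, ¬C.
              branch 2.2.1.1 (add C, C):
                ○ open, literals {B=F, C=T, D=F, E=F}.
              branch 2.2.1.2 (add ¬C, ¬C):
                × closes — contains both C and ¬C.
          branch 2.2.2 (add ¬(C ↔ ¬(D ↔ D))):
            (C ↔ C): β-rule — branch into C, C  //  ¬C, ¬C.
              branch 2.2.2.1 (add C, C):
                ¬(C ↔ ¬(D ↔ D)): β-rule — branch into C, ¬¬(D ↔ D)  //  ¬C, ¬(D ↔ D).
                  branch 2.2.2.1.1 (add C, ¬¬(D ↔ D)):
                    ¬¬(D ↔ D): β-rule — branch into D, D  //  ¬D, ¬D.
                      branch 2.2.2.1.1.1 (add D, D):
                        ○ open, literals {B=F, C=T, D=T, E=F}.
                      branch 2.2.2.1.1.2 (add ¬D, ¬D):
                        ○ open, literals {B=F, C=T, D=F, E=F}.
                  branch 2.2.2.1.2 (add ¬C, ¬(D ↔ D)):
                    × closes — contains both C and ¬C.
              branch 2.2.2.2 (add ¬C, ¬C):
                × closes — contains both C and ¬C.
6 branches closed, 3 open.
An open branch gives a countermodel: B=F, C=T, D=F, E=F (unmentioned atoms arbitrary); the premises hold there but the conclusion fails.

No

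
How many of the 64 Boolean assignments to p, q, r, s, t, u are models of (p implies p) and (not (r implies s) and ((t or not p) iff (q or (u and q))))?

8

Initial set: {((p implies p) and (not (r implies s) and ((t or not p) iff (q or (u and q)))))}.
((p implies p) and (not (r implies s) and ((t or not p) iff (q or (u and q))))): α-rule — add (p implies p), (not (r implies s) and ((t or not p) iff (q or (u and q)))).
(not (r implies s) and ((t or not p) iff (q or (u and q)))): α-rule — add not (r implies s), ((t or not p) iff (q or (u and q))).
not (r implies s): α-rule — add r, not s.
(p implies p): β-rule — branch into not p  //  p.
  branch 1 (add not p):
    ((t or not p) iff (q or (u and q))): β-rule — branch into (t or not p), (q or (u and q))  //  not (t or not p), not (q or (u and q)).
      branch 1.1 (add (t or not p), (q or (u and q))):
        (t or not p): β-rule — branch into t  //  not p.
          branch 1.1.1 (add t):
            (q or (u and q)): β-rule — branch into q  //  (u and q).
              branch 1.1.1.1 (add q):
                ○ open, literals {p=0, q=1, r=1, s=0, t=1}.
              branch 1.1.1.2 (add (u and q)):
                (u and q): α-rule — add u, q.
                ○ open, literals {p=0, q=1, r=1, s=0, t=1, u=1}.
          branch 1.1.2 (add not p):
            (q or (u and q)): β-rule — branch into q  //  (u and q).
              branch 1.1.2.1 (add q):
                ○ open, literals {p=0, q=1, r=1, s=0}.
              branch 1.1.2.2 (add (u and q)):
                (u and q): α-rule — add u, q.
                ○ open, literals {p=0, q=1, r=1, s=0, u=1}.
      branch 1.2 (add not (t or not p), not (q or (u and q))):
        not (t or not p): α-rule — add not t, not not p.
        × closes — contains both p and not p.
  branch 2 (add p):
    ((t or not p) iff (q or (u and q))): β-rule — branch into (t or not p), (q or (u and q))  //  not (t or not p), not (q or (u and q)).
      branch 2.1 (add (t or not p), (q or (u and q))):
        (t or not p): β-rule — branch into t  //  not p.
          branch 2.1.1 (add t):
            (q or (u and q)): β-rule — branch into q  //  (u and q).
              branch 2.1.1.1 (add q):
                ○ open, literals {p=1, q=1, r=1, s=0, t=1}.
              branch 2.1.1.2 (add (u and q)):
                (u and q): α-rule — add u, q.
                ○ open, literals {p=1, q=1, r=1, s=0, t=1, u=1}.
          branch 2.1.2 (add not p):
            × closes — contains both p and not p.
      branch 2.2 (add not (t or not p), not (q or (u and q))):
        not (t or not p): α-rule — add not t, not not p.
        not (q or (u and q)): α-rule — add not q, not (u and q).
        not (u and q): β-rule — branch into not u  //  not q.
          branch 2.2.1 (add not u):
            ○ open, literals {p=1, q=0, r=1, s=0, t=0, u=0}.
          branch 2.2.2 (add not q):
            ○ open, literals {p=1, q=0, r=1, s=0, t=0}.
2 branches closed, 8 open.
Each open branch fixes some atoms; the unmentioned ones are free. Counting distinct full assignments: branch {p=0, q=1, r=1, s=0, t=1} (u) contributes 2 new; branch {p=0, q=1, r=1, s=0, t=1, u=1} (none free) contributes 0 new; branch {p=0, q=1, r=1, s=0} (t, u) contributes 2 new; branch {p=0, q=1, r=1, s=0, u=1} (t) contributes 0 new; branch {p=1, q=1, r=1, s=0, t=1} (u) contributes 2 new; branch {p=1, q=1, r=1, s=0, t=1, u=1} (none free) contributes 0 new; branch {p=1, q=0, r=1, s=0, t=0, u=0} (none free) contributes 1 new; branch {p=1, q=0, r=1, s=0, t=0} (u) contributes 1 new. Total: 8.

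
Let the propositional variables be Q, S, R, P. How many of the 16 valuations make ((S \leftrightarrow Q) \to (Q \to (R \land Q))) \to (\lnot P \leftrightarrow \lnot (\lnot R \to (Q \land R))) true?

Initial set: {(((S \leftrightarrow Q) \to (Q \to (R \land Q))) \to (\lnot P \leftrightarrow \lnot (\lnot R \to (Q \land R))))}.
(((S \leftrightarrow Q) \to (Q \to (R \land Q))) \to (\lnot P \leftrightarrow \lnot (\lnot R \to (Q \land R)))): β-rule — branch into \lnot ((S \leftrightarrow Q) \to (Q \to (R \land Q)))  //  (\lnot P \leftrightarrow \lnot (\lnot R \to (Q \land R))).
  branch 1 (add \lnot ((S \leftrightarrow Q) \to (Q \to (R \land Q)))):
    \lnot ((S \leftrightarrow Q) \to (Q \to (R \land Q))): α-rule — add (S \leftrightarrow Q), \lnot (Q \to (R \land Q)).
    \lnot (Q \to (R \land Q)): α-rule — add Q, \lnot (R \land Q).
    (S \leftrightarrow Q): β-rule — branch into S, Q  //  \lnot S, \lnot Q.
      branch 1.1 (add S, Q):
        \lnot (R \land Q): β-rule — branch into \lnot R  //  \lnot Q.
          branch 1.1.1 (add \lnot R):
            ○ open, literals {Q=T, R=F, S=T}.
          branch 1.1.2 (add \lnot Q):
            × closes — contains both Q and \lnot Q.
      branch 1.2 (add \lnot S, \lnot Q):
        × closes — contains both Q and \lnot Q.
  branch 2 (add (\lnot P \leftrightarrow \lnot (\lnot R \to (Q \land R)))):
    (\lnot P \leftrightarrow \lnot (\lnot R \to (Q \land R))): β-rule — branch into \lnot P, \lnot (\lnot R \to (Q \land R))  //  \lnot \lnot P, \lnot \lnot (\lnot R \to (Q \land R)).
      branch 2.1 (add \lnot P, \lnot (\lnot R \to (Q \land R))):
        \lnot (\lnot R \to (Q \land R)): α-rule — add \lnot R, \lnot (Q \land R).
        \lnot (Q \land R): β-rule — branch into \lnot Q  //  \lnot R.
          branch 2.1.1 (add \lnot Q):
            ○ open, literals {P=F, Q=F, R=F}.
          branch 2.1.2 (add \lnot R):
            ○ open, literals {P=F, R=F}.
      branch 2.2 (add \lnot \lnot P, \lnot \lnot (\lnot R \to (Q \land R))):
        \lnot \lnot (\lnot R \to (Q \land R)): β-rule — branch into \lnot \lnot R  //  (Q \land R).
          branch 2.2.1 (add \lnot \lnot R):
            ○ open, literals {P=T, R=T}.
          branch 2.2.2 (add (Q \land R)):
            (Q \land R): α-rule — add Q, R.
            ○ open, literals {P=T, Q=T, R=T}.
2 branches closed, 5 open.
Each open branch fixes some atoms; the unmentioned ones are free. Counting distinct full assignments: branch {Q=T, R=F, S=T} (P) contributes 2 new; branch {P=F, Q=F, R=F} (S) contributes 2 new; branch {P=F, R=F} (Q, S) contributes 1 new; branch {P=T, R=T} (Q, S) contributes 4 new; branch {P=T, Q=T, R=T} (S) contributes 0 new. Total: 9.

9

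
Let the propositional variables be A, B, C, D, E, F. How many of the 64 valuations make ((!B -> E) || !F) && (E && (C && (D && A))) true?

4

Initial set: {(((!B -> E) || !F) && (E && (C && (D && A))))}.
(((!B -> E) || !F) && (E && (C && (D && A)))): α-rule — add ((!B -> E) || !F), (E && (C && (D && A))).
(E && (C && (D && A))): α-rule — add E, (C && (D && A)).
(C && (D && A)): α-rule — add C, (D && A).
(D && A): α-rule — add D, A.
((!B -> E) || !F): β-rule — branch into (!B -> E)  //  !F.
  branch 1 (add (!B -> E)):
    (!B -> E): β-rule — branch into !!B  //  E.
      branch 1.1 (add !!B):
        ○ open, literals {A=true, B=true, C=true, D=true, E=true}.
      branch 1.2 (add E):
        ○ open, literals {A=true, C=true, D=true, E=true}.
  branch 2 (add !F):
    ○ open, literals {A=true, C=true, D=true, E=true, F=false}.
0 branches closed, 3 open.
Each open branch fixes some atoms; the unmentioned ones are free. Counting distinct full assignments: branch {A=true, B=true, C=true, D=true, E=true} (F) contributes 2 new; branch {A=true, C=true, D=true, E=true} (B, F) contributes 2 new; branch {A=true, C=true, D=true, E=true, F=false} (B) contributes 0 new. Total: 4.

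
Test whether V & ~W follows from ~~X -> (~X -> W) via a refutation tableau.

No

Initial set: {(~~X -> (~X -> W)); ~(V & ~W)}.
(~~X -> (~X -> W)): β-rule — branch into ~~~X  //  (~X -> W).
  branch 1 (add ~~~X):
    ~~~X: drop double negation, giving ~X.
    ~(V & ~W): β-rule — branch into ~V  //  ~~W.
      branch 1.1 (add ~V):
        ○ open, literals {V=false, X=false}.
      branch 1.2 (add ~~W):
        ○ open, literals {W=true, X=false}.
  branch 2 (add (~X -> W)):
    ~(V & ~W): β-rule — branch into ~V  //  ~~W.
      branch 2.1 (add ~V):
        (~X -> W): β-rule — branch into ~~X  //  W.
          branch 2.1.1 (add ~~X):
            ○ open, literals {V=false, X=true}.
          branch 2.1.2 (add W):
            ○ open, literals {V=false, W=true}.
      branch 2.2 (add ~~W):
        (~X -> W): β-rule — branch into ~~X  //  W.
          branch 2.2.1 (add ~~X):
            ○ open, literals {W=true, X=true}.
          branch 2.2.2 (add W):
            ○ open, literals {W=true}.
0 branches closed, 6 open.
An open branch gives a countermodel: V=false, X=false (unmentioned atoms arbitrary); the premises hold there but the conclusion fails.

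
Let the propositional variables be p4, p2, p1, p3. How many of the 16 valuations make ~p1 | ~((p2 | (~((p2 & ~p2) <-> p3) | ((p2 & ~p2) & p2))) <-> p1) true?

10

Initial set: {T (~p1 | ~((p2 | (~((p2 & ~p2) <-> p3) | ((p2 & ~p2) & p2))) <-> p1))}.
T (~p1 | ~((p2 | (~((p2 & ~p2) <-> p3) | ((p2 & ~p2) & p2))) <-> p1)): β-rule — branch into T ~p1  //  T ~((p2 | (~((p2 & ~p2) <-> p3) | ((p2 & ~p2) & p2))) <-> p1).
  branch 1 (add T ~p1):
    ○ open, literals {p1=F}.
  branch 2 (add T ~((p2 | (~((p2 & ~p2) <-> p3) | ((p2 & ~p2) & p2))) <-> p1)):
    T ~((p2 | (~((p2 & ~p2) <-> p3) | ((p2 & ~p2) & p2))) <-> p1): β-rule — branch into T (p2 | (~((p2 & ~p2) <-> p3) | ((p2 & ~p2) & p2))), F p1  //  F (p2 | (~((p2 & ~p2) <-> p3) | ((p2 & ~p2) & p2))), T p1.
      branch 2.1 (add T (p2 | (~((p2 & ~p2) <-> p3) | ((p2 & ~p2) & p2))), F p1):
        T (p2 | (~((p2 & ~p2) <-> p3) | ((p2 & ~p2) & p2))): β-rule — branch into T p2  //  T (~((p2 & ~p2) <-> p3) | ((p2 & ~p2) & p2)).
          branch 2.1.1 (add T p2):
            ○ open, literals {p1=F, p2=T}.
          branch 2.1.2 (add T (~((p2 & ~p2) <-> p3) | ((p2 & ~p2) & p2))):
            T (~((p2 & ~p2) <-> p3) | ((p2 & ~p2) & p2)): β-rule — branch into T ~((p2 & ~p2) <-> p3)  //  T ((p2 & ~p2) & p2).
              branch 2.1.2.1 (add T ~((p2 & ~p2) <-> p3)):
                T ~((p2 & ~p2) <-> p3): β-rule — branch into T (p2 & ~p2), F p3  //  F (p2 & ~p2), T p3.
                  branch 2.1.2.1.1 (add T (p2 & ~p2), F p3):
                    T (p2 & ~p2): α-rule — add T p2, T ~p2.
                    × closes — contains both p2 and ~p2.
                  branch 2.1.2.1.2 (add F (p2 & ~p2), T p3):
                    F (p2 & ~p2): β-rule — branch into F p2  //  F ~p2.
                      branch 2.1.2.1.2.1 (add F p2):
                        ○ open, literals {p1=F, p2=F, p3=T}.
                      branch 2.1.2.1.2.2 (add F ~p2):
                        ○ open, literals {p1=F, p2=T, p3=T}.
              branch 2.1.2.2 (add T ((p2 & ~p2) & p2)):
                T ((p2 & ~p2) & p2): α-rule — add T (p2 & ~p2), T p2.
                T (p2 & ~p2): α-rule — add T p2, T ~p2.
                × closes — contains both p2 and ~p2.
      branch 2.2 (add F (p2 | (~((p2 & ~p2) <-> p3) | ((p2 & ~p2) & p2))), T p1):
        F (p2 | (~((p2 & ~p2) <-> p3) | ((p2 & ~p2) & p2))): α-rule — add F p2, F (~((p2 & ~p2) <-> p3) | ((p2 & ~p2) & p2)).
        F (~((p2 & ~p2) <-> p3) | ((p2 & ~p2) & p2)): α-rule — add F ~((p2 & ~p2) <-> p3), F ((p2 & ~p2) & p2).
        F ~((p2 & ~p2) <-> p3): β-rule — branch into T (p2 & ~p2), T p3  //  F (p2 & ~p2), F p3.
          branch 2.2.1 (add T (p2 & ~p2), T p3):
            T (p2 & ~p2): α-rule — add T p2, T ~p2.
            × closes — contains both p2 and ~p2.
          branch 2.2.2 (add F (p2 & ~p2), F p3):
            F ((p2 & ~p2) & p2): β-rule — branch into F (p2 & ~p2)  //  F p2.
              branch 2.2.2.1 (add F (p2 & ~p2)):
                F (p2 & ~p2): β-rule — branch into F p2  //  F ~p2.
                  branch 2.2.2.1.1 (add F p2):
                    F (p2 & ~p2): β-rule — branch into F p2  //  F ~p2.
                      branch 2.2.2.1.1.1 (add F p2):
                        ○ open, literals {p1=T, p2=F, p3=F}.
                      branch 2.2.2.1.1.2 (add F ~p2):
                        × closes — contains both p2 and ~p2.
                  branch 2.2.2.1.2 (add F ~p2):
                    × closes — contains both p2 and ~p2.
              branch 2.2.2.2 (add F p2):
                F (p2 & ~p2): β-rule — branch into F p2  //  F ~p2.
                  branch 2.2.2.2.1 (add F p2):
                    ○ open, literals {p1=T, p2=F, p3=F}.
                  branch 2.2.2.2.2 (add F ~p2):
                    × closes — contains both p2 and ~p2.
6 branches closed, 6 open.
Each open branch fixes some atoms; the unmentioned ones are free. Counting distinct full assignments: branch {p1=F} (p4, p2, p3) contributes 8 new; branch {p1=F, p2=T} (p4, p3) contributes 0 new; branch {p1=F, p2=F, p3=T} (p4) contributes 0 new; branch {p1=F, p2=T, p3=T} (p4) contributes 0 new; branch {p1=T, p2=F, p3=F} (p4) contributes 2 new; branch {p1=T, p2=F, p3=F} (p4) contributes 0 new. Total: 10.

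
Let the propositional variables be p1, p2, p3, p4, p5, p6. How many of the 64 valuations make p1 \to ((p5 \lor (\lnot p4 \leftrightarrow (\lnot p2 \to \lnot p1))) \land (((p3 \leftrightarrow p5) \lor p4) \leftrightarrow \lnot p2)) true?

46

Initial set: {(p1 \to ((p5 \lor (\lnot p4 \leftrightarrow (\lnot p2 \to \lnot p1))) \land (((p3 \leftrightarrow p5) \lor p4) \leftrightarrow \lnot p2)))}.
(p1 \to ((p5 \lor (\lnot p4 \leftrightarrow (\lnot p2 \to \lnot p1))) \land (((p3 \leftrightarrow p5) \lor p4) \leftrightarrow \lnot p2))): β-rule — branch into \lnot p1  //  ((p5 \lor (\lnot p4 \leftrightarrow (\lnot p2 \to \lnot p1))) \land (((p3 \leftrightarrow p5) \lor p4) \leftrightarrow \lnot p2)).
  branch 1 (add \lnot p1):
    ○ open, literals {p1=0}.
  branch 2 (add ((p5 \lor (\lnot p4 \leftrightarrow (\lnot p2 \to \lnot p1))) \land (((p3 \leftrightarrow p5) \lor p4) \leftrightarrow \lnot p2))):
    ((p5 \lor (\lnot p4 \leftrightarrow (\lnot p2 \to \lnot p1))) \land (((p3 \leftrightarrow p5) \lor p4) \leftrightarrow \lnot p2)): α-rule — add (p5 \lor (\lnot p4 \leftrightarrow (\lnot p2 \to \lnot p1))), (((p3 \leftrightarrow p5) \lor p4) \leftrightarrow \lnot p2).
    (p5 \lor (\lnot p4 \leftrightarrow (\lnot p2 \to \lnot p1))): β-rule — branch into p5  //  (\lnot p4 \leftrightarrow (\lnot p2 \to \lnot p1)).
      branch 2.1 (add p5):
        (((p3 \leftrightarrow p5) \lor p4) \leftrightarrow \lnot p2): β-rule — branch into ((p3 \leftrightarrow p5) \lor p4), \lnot p2  //  \lnot ((p3 \leftrightarrow p5) \lor p4), \lnot \lnot p2.
          branch 2.1.1 (add ((p3 \leftrightarrow p5) \lor p4), \lnot p2):
            ((p3 \leftrightarrow p5) \lor p4): β-rule — branch into (p3 \leftrightarrow p5)  //  p4.
              branch 2.1.1.1 (add (p3 \leftrightarrow p5)):
                (p3 \leftrightarrow p5): β-rule — branch into p3, p5  //  \lnot p3, \lnot p5.
                  branch 2.1.1.1.1 (add p3, p5):
                    ○ open, literals {p2=0, p3=1, p5=1}.
                  branch 2.1.1.1.2 (add \lnot p3, \lnot p5):
                    × closes — contains both p5 and \lnot p5.
              branch 2.1.1.2 (add p4):
                ○ open, literals {p2=0, p4=1, p5=1}.
          branch 2.1.2 (add \lnot ((p3 \leftrightarrow p5) \lor p4), \lnot \lnot p2):
            \lnot ((p3 \leftrightarrow p5) \lor p4): α-rule — add \lnot (p3 \leftrightarrow p5), \lnot p4.
            \lnot (p3 \leftrightarrow p5): β-rule — branch into p3, \lnot p5  //  \lnot p3, p5.
              branch 2.1.2.1 (add p3, \lnot p5):
                × closes — contains both p5 and \lnot p5.
              branch 2.1.2.2 (add \lnot p3, p5):
                ○ open, literals {p2=1, p3=0, p4=0, p5=1}.
      branch 2.2 (add (\lnot p4 \leftrightarrow (\lnot p2 \to \lnot p1))):
        (((p3 \leftrightarrow p5) \lor p4) \leftrightarrow \lnot p2): β-rule — branch into ((p3 \leftrightarrow p5) \lor p4), \lnot p2  //  \lnot ((p3 \leftrightarrow p5) \lor p4), \lnot \lnot p2.
          branch 2.2.1 (add ((p3 \leftrightarrow p5) \lor p4), \lnot p2):
            (\lnot p4 \leftrightarrow (\lnot p2 \to \lnot p1)): β-rule — branch into \lnot p4, (\lnot p2 \to \lnot p1)  //  \lnot \lnot p4, \lnot (\lnot p2 \to \lnot p1).
              branch 2.2.1.1 (add \lnot p4, (\lnot p2 \to \lnot p1)):
                ((p3 \leftrightarrow p5) \lor p4): β-rule — branch into (p3 \leftrightarrow p5)  //  p4.
                  branch 2.2.1.1.1 (add (p3 \leftrightarrow p5)):
                    (\lnot p2 \to \lnot p1): β-rule — branch into \lnot \lnot p2  //  \lnot p1.
                      branch 2.2.1.1.1.1 (add \lnot \lnot p2):
                        × closes — contains both p2 and \lnot p2.
                      branch 2.2.1.1.1.2 (add \lnot p1):
                        (p3 \leftrightarrow p5): β-rule — branch into p3, p5  //  \lnot p3, \lnot p5.
                          branch 2.2.1.1.1.2.1 (add p3, p5):
                            ○ open, literals {p1=0, p2=0, p3=1, p4=0, p5=1}.
                          branch 2.2.1.1.1.2.2 (add \lnot p3, \lnot p5):
                            ○ open, literals {p1=0, p2=0, p3=0, p4=0, p5=0}.
                  branch 2.2.1.1.2 (add p4):
                    × closes — contains both p4 and \lnot p4.
              branch 2.2.1.2 (add \lnot \lnot p4, \lnot (\lnot p2 \to \lnot p1)):
                \lnot (\lnot p2 \to \lnot p1): α-rule — add \lnot p2, \lnot \lnot p1.
                ((p3 \leftrightarrow p5) \lor p4): β-rule — branch into (p3 \leftrightarrow p5)  //  p4.
                  branch 2.2.1.2.1 (add (p3 \leftrightarrow p5)):
                    (p3 \leftrightarrow p5): β-rule — branch into p3, p5  //  \lnot p3, \lnot p5.
                      branch 2.2.1.2.1.1 (add p3, p5):
                        ○ open, literals {p1=1, p2=0, p3=1, p4=1, p5=1}.
                      branch 2.2.1.2.1.2 (add \lnot p3, \lnot p5):
                        ○ open, literals {p1=1, p2=0, p3=0, p4=1, p5=0}.
                  branch 2.2.1.2.2 (add p4):
                    ○ open, literals {p1=1, p2=0, p4=1}.
          branch 2.2.2 (add \lnot ((p3 \leftrightarrow p5) \lor p4), \lnot \lnot p2):
            \lnot ((p3 \leftrightarrow p5) \lor p4): α-rule — add \lnot (p3 \leftrightarrow p5), \lnot p4.
            (\lnot p4 \leftrightarrow (\lnot p2 \to \lnot p1)): β-rule — branch into \lnot p4, (\lnot p2 \to \lnot p1)  //  \lnot \lnot p4, \lnot (\lnot p2 \to \lnot p1).
              branch 2.2.2.1 (add \lnot p4, (\lnot p2 \to \lnot p1)):
                \lnot (p3 \leftrightarrow p5): β-rule — branch into p3, \lnot p5  //  \lnot p3, p5.
                  branch 2.2.2.1.1 (add p3, \lnot p5):
                    (\lnot p2 \to \lnot p1): β-rule — branch into \lnot \lnot p2  //  \lnot p1.
                      branch 2.2.2.1.1.1 (add \lnot \lnot p2):
                        ○ open, literals {p2=1, p3=1, p4=0, p5=0}.
                      branch 2.2.2.1.1.2 (add \lnot p1):
                        ○ open, literals {p1=0, p2=1, p3=1, p4=0, p5=0}.
                  branch 2.2.2.1.2 (add \lnot p3, p5):
                    (\lnot p2 \to \lnot p1): β-rule — branch into \lnot \lnot p2  //  \lnot p1.
                      branch 2.2.2.1.2.1 (add \lnot \lnot p2):
                        ○ open, literals {p2=1, p3=0, p4=0, p5=1}.
                      branch 2.2.2.1.2.2 (add \lnot p1):
                        ○ open, literals {p1=0, p2=1, p3=0, p4=0, p5=1}.
              branch 2.2.2.2 (add \lnot \lnot p4, \lnot (\lnot p2 \to \lnot p1)):
                × closes — contains both p4 and \lnot p4.
5 branches closed, 13 open.
Each open branch fixes some atoms; the unmentioned ones are free. Counting distinct full assignments: branch {p1=0} (p2, p3, p4, p5, p6) contributes 32 new; branch {p2=0, p3=1, p5=1} (p1, p4, p6) contributes 4 new; branch {p2=0, p4=1, p5=1} (p1, p3, p6) contributes 2 new; branch {p2=1, p3=0, p4=0, p5=1} (p1, p6) contributes 2 new; branch {p1=0, p2=0, p3=1, p4=0, p5=1} (p6) contributes 0 new; branch {p1=0, p2=0, p3=0, p4=0, p5=0} (p6) contributes 0 new; branch {p1=1, p2=0, p3=1, p4=1, p5=1} (p6) contributes 0 new; branch {p1=1, p2=0, p3=0, p4=1, p5=0} (p6) contributes 2 new; branch {p1=1, p2=0, p4=1} (p3, p5, p6) contributes 2 new; branch {p2=1, p3=1, p4=0, p5=0} (p1, p6) contributes 2 new; branch {p1=0, p2=1, p3=1, p4=0, p5=0} (p6) contributes 0 new; branch {p2=1, p3=0, p4=0, p5=1} (p1, p6) contributes 0 new; branch {p1=0, p2=1, p3=0, p4=0, p5=1} (p6) contributes 0 new. Total: 46.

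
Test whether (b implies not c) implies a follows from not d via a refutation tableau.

No

Initial set: {T not d; F ((b implies not c) implies a)}.
F ((b implies not c) implies a): α-rule — add T (b implies not c), F a.
T (b implies not c): β-rule — branch into F b  //  T not c.
  branch 1 (add F b):
    ○ open, literals {a=false, b=false, d=false}.
  branch 2 (add T not c):
    ○ open, literals {a=false, c=false, d=false}.
0 branches closed, 2 open.
An open branch gives a countermodel: a=false, b=false, d=false (unmentioned atoms arbitrary); the premises hold there but the conclusion fails.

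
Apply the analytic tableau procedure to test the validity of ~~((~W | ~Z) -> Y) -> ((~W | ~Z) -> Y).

Valid

Assume the negation and expand:
Initial set: {~(~~((~W | ~Z) -> Y) -> ((~W | ~Z) -> Y))}.
~(~~((~W | ~Z) -> Y) -> ((~W | ~Z) -> Y)): α-rule — add ~~((~W | ~Z) -> Y), ~((~W | ~Z) -> Y).
~~((~W | ~Z) -> Y): drop double negation, giving ((~W | ~Z) -> Y).
~((~W | ~Z) -> Y): α-rule — add (~W | ~Z), ~Y.
((~W | ~Z) -> Y): β-rule — branch into ~(~W | ~Z)  //  Y.
  branch 1 (add ~(~W | ~Z)):
    ~(~W | ~Z): α-rule — add ~~W, ~~Z.
    (~W | ~Z): β-rule — branch into ~W  //  ~Z.
      branch 1.1 (add ~W):
        × closes — contains both W and ~W.
      branch 1.2 (add ~Z):
        × closes — contains both Z and ~Z.
  branch 2 (add Y):
    × closes — contains both Y and ~Y.
All 3 branches close.
Every branch closed, so the negation is unsatisfiable and the formula is valid.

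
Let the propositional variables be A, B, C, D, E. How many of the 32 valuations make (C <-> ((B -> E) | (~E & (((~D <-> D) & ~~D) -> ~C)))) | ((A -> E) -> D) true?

Initial set: {((C <-> ((B -> E) | (~E & (((~D <-> D) & ~~D) -> ~C)))) | ((A -> E) -> D))}.
((C <-> ((B -> E) | (~E & (((~D <-> D) & ~~D) -> ~C)))) | ((A -> E) -> D)): β-rule — branch into (C <-> ((B -> E) | (~E & (((~D <-> D) & ~~D) -> ~C))))  //  ((A -> E) -> D).
  branch 1 (add (C <-> ((B -> E) | (~E & (((~D <-> D) & ~~D) -> ~C))))):
    (C <-> ((B -> E) | (~E & (((~D <-> D) & ~~D) -> ~C)))): β-rule — branch into C, ((B -> E) | (~E & (((~D <-> D) & ~~D) -> ~C)))  //  ~C, ~((B -> E) | (~E & (((~D <-> D) & ~~D) -> ~C))).
      branch 1.1 (add C, ((B -> E) | (~E & (((~D <-> D) & ~~D) -> ~C)))):
        ((B -> E) | (~E & (((~D <-> D) & ~~D) -> ~C))): β-rule — branch into (B -> E)  //  (~E & (((~D <-> D) & ~~D) -> ~C)).
          branch 1.1.1 (add (B -> E)):
            (B -> E): β-rule — branch into ~B  //  E.
              branch 1.1.1.1 (add ~B):
                ○ open, literals {B=false, C=true}.
              branch 1.1.1.2 (add E):
                ○ open, literals {C=true, E=true}.
          branch 1.1.2 (add (~E & (((~D <-> D) & ~~D) -> ~C))):
            (~E & (((~D <-> D) & ~~D) -> ~C)): α-rule — add ~E, (((~D <-> D) & ~~D) -> ~C).
            (((~D <-> D) & ~~D) -> ~C): β-rule — branch into ~((~D <-> D) & ~~D)  //  ~C.
              branch 1.1.2.1 (add ~((~D <-> D) & ~~D)):
                ~((~D <-> D) & ~~D): β-rule — branch into ~(~D <-> D)  //  ~~~D.
                  branch 1.1.2.1.1 (add ~(~D <-> D)):
                    ~(~D <-> D): β-rule — branch into ~D, ~D  //  ~~D, D.
                      branch 1.1.2.1.1.1 (add ~D, ~D):
                        ○ open, literals {C=true, D=false, E=false}.
                      branch 1.1.2.1.1.2 (add ~~D, D):
                        ○ open, literals {C=true, D=true, E=false}.
                  branch 1.1.2.1.2 (add ~~~D):
                    ~~~D: drop double negation, giving ~D.
                    ○ open, literals {C=true, D=false, E=false}.
              branch 1.1.2.2 (add ~C):
                × closes — contains both C and ~C.
      branch 1.2 (add ~C, ~((B -> E) | (~E & (((~D <-> D) & ~~D) -> ~C)))):
        ~((B -> E) | (~E & (((~D <-> D) & ~~D) -> ~C))): α-rule — add ~(B -> E), ~(~E & (((~D <-> D) & ~~D) -> ~C)).
        ~(B -> E): α-rule — add B, ~E.
        ~(~E & (((~D <-> D) & ~~D) -> ~C)): β-rule — branch into ~~E  //  ~(((~D <-> D) & ~~D) -> ~C).
          branch 1.2.1 (add ~~E):
            × closes — contains both E and ~E.
          branch 1.2.2 (add ~(((~D <-> D) & ~~D) -> ~C)):
            ~(((~D <-> D) & ~~D) -> ~C): α-rule — add ((~D <-> D) & ~~D), ~~C.
            × closes — contains both C and ~C.
  branch 2 (add ((A -> E) -> D)):
    ((A -> E) -> D): β-rule — branch into ~(A -> E)  //  D.
      branch 2.1 (add ~(A -> E)):
        ~(A -> E): α-rule — add A, ~E.
        ○ open, literals {A=true, E=false}.
      branch 2.2 (add D):
        ○ open, literals {D=true}.
3 branches closed, 7 open.
Each open branch fixes some atoms; the unmentioned ones are free. Counting distinct full assignments: branch {B=false, C=true} (A, D, E) contributes 8 new; branch {C=true, E=true} (A, B, D) contributes 4 new; branch {C=true, D=false, E=false} (A, B) contributes 2 new; branch {C=true, D=true, E=false} (A, B) contributes 2 new; branch {C=true, D=false, E=false} (A, B) contributes 0 new; branch {A=true, E=false} (B, C, D) contributes 4 new; branch {D=true} (A, B, C, E) contributes 6 new. Total: 26.

26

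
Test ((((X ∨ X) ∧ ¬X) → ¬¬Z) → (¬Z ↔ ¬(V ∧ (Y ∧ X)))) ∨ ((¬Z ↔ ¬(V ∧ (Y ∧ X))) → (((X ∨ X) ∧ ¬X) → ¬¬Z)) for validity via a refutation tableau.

Valid

Assume the negation and expand:
Initial set: {¬(((((X ∨ X) ∧ ¬X) → ¬¬Z) → (¬Z ↔ ¬(V ∧ (Y ∧ X)))) ∨ ((¬Z ↔ ¬(V ∧ (Y ∧ X))) → (((X ∨ X) ∧ ¬X) → ¬¬Z)))}.
¬(((((X ∨ X) ∧ ¬X) → ¬¬Z) → (¬Z ↔ ¬(V ∧ (Y ∧ X)))) ∨ ((¬Z ↔ ¬(V ∧ (Y ∧ X))) → (((X ∨ X) ∧ ¬X) → ¬¬Z))): α-rule — add ¬((((X ∨ X) ∧ ¬X) → ¬¬Z) → (¬Z ↔ ¬(V ∧ (Y ∧ X)))), ¬((¬Z ↔ ¬(V ∧ (Y ∧ X))) → (((X ∨ X) ∧ ¬X) → ¬¬Z)).
¬((((X ∨ X) ∧ ¬X) → ¬¬Z) → (¬Z ↔ ¬(V ∧ (Y ∧ X)))): α-rule — add (((X ∨ X) ∧ ¬X) → ¬¬Z), ¬(¬Z ↔ ¬(V ∧ (Y ∧ X))).
¬((¬Z ↔ ¬(V ∧ (Y ∧ X))) → (((X ∨ X) ∧ ¬X) → ¬¬Z)): α-rule — add (¬Z ↔ ¬(V ∧ (Y ∧ X))), ¬(((X ∨ X) ∧ ¬X) → ¬¬Z).
¬(((X ∨ X) ∧ ¬X) → ¬¬Z): α-rule — add ((X ∨ X) ∧ ¬X), ¬¬¬Z.
((X ∨ X) ∧ ¬X): α-rule — add (X ∨ X), ¬X.
¬¬¬Z: drop double negation, giving ¬Z.
(((X ∨ X) ∧ ¬X) → ¬¬Z): β-rule — branch into ¬((X ∨ X) ∧ ¬X)  //  ¬¬Z.
  branch 1 (add ¬((X ∨ X) ∧ ¬X)):
    ¬(¬Z ↔ ¬(V ∧ (Y ∧ X))): β-rule — branch into ¬Z, ¬¬(V ∧ (Y ∧ X))  //  ¬¬Z, ¬(V ∧ (Y ∧ X)).
      branch 1.1 (add ¬Z, ¬¬(V ∧ (Y ∧ X))):
        ¬¬(V ∧ (Y ∧ X)): α-rule — add V, (Y ∧ X).
        (Y ∧ X): α-rule — add Y, X.
        × closes — contains both X and ¬X.
      branch 1.2 (add ¬¬Z, ¬(V ∧ (Y ∧ X))):
        × closes — contains both Z and ¬Z.
  branch 2 (add ¬¬Z):
    ¬¬Z: drop double negation, giving Z.
    × closes — contains both Z and ¬Z.
All 3 branches close.
Every branch closed, so the negation is unsatisfiable and the formula is valid.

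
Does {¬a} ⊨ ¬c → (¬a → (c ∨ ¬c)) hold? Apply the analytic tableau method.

Initial set: {¬a; ¬(¬c → (¬a → (c ∨ ¬c)))}.
¬(¬c → (¬a → (c ∨ ¬c))): α-rule — add ¬c, ¬(¬a → (c ∨ ¬c)).
¬(¬a → (c ∨ ¬c)): α-rule — add ¬a, ¬(c ∨ ¬c).
¬(c ∨ ¬c): α-rule — add ¬c, ¬¬c.
× closes — contains both c and ¬c.
All 1 branch closes.
Every branch closed, so the premises entail the conclusion.

Yes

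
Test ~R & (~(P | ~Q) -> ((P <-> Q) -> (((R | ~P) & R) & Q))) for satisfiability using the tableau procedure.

Initial set: {(~R & (~(P | ~Q) -> ((P <-> Q) -> (((R | ~P) & R) & Q))))}.
(~R & (~(P | ~Q) -> ((P <-> Q) -> (((R | ~P) & R) & Q)))): α-rule — add ~R, (~(P | ~Q) -> ((P <-> Q) -> (((R | ~P) & R) & Q))).
(~(P | ~Q) -> ((P <-> Q) -> (((R | ~P) & R) & Q))): β-rule — branch into ~~(P | ~Q)  //  ((P <-> Q) -> (((R | ~P) & R) & Q)).
  branch 1 (add ~~(P | ~Q)):
    ~~(P | ~Q): β-rule — branch into P  //  ~Q.
      branch 1.1 (add P):
        ○ open, literals {P=true, R=false}.
      branch 1.2 (add ~Q):
        ○ open, literals {Q=false, R=false}.
  branch 2 (add ((P <-> Q) -> (((R | ~P) & R) & Q))):
    ((P <-> Q) -> (((R | ~P) & R) & Q)): β-rule — branch into ~(P <-> Q)  //  (((R | ~P) & R) & Q).
      branch 2.1 (add ~(P <-> Q)):
        ~(P <-> Q): β-rule — branch into P, ~Q  //  ~P, Q.
          branch 2.1.1 (add P, ~Q):
            ○ open, literals {P=true, Q=false, R=false}.
          branch 2.1.2 (add ~P, Q):
            ○ open, literals {P=false, Q=true, R=false}.
      branch 2.2 (add (((R | ~P) & R) & Q)):
        (((R | ~P) & R) & Q): α-rule — add ((R | ~P) & R), Q.
        ((R | ~P) & R): α-rule — add (R | ~P), R.
        × closes — contains both R and ~R.
1 branch closed, 4 open.
An open branch gives a satisfying assignment: P=true, R=false.

Satisfiable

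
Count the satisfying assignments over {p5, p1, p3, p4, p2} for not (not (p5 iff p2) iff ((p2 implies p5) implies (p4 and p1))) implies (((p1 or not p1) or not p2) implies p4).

Initial set: {(not (not (p5 iff p2) iff ((p2 implies p5) implies (p4 and p1))) implies (((p1 or not p1) or not p2) implies p4))}.
(not (not (p5 iff p2) iff ((p2 implies p5) implies (p4 and p1))) implies (((p1 or not p1) or not p2) implies p4)): β-rule — branch into not not (not (p5 iff p2) iff ((p2 implies p5) implies (p4 and p1)))  //  (((p1 or not p1) or not p2) implies p4).
  branch 1 (add not not (not (p5 iff p2) iff ((p2 implies p5) implies (p4 and p1)))):
    not not (not (p5 iff p2) iff ((p2 implies p5) implies (p4 and p1))): β-rule — branch into not (p5 iff p2), ((p2 implies p5) implies (p4 and p1))  //  not not (p5 iff p2), not ((p2 implies p5) implies (p4 and p1)).
      branch 1.1 (add not (p5 iff p2), ((p2 implies p5) implies (p4 and p1))):
        not (p5 iff p2): β-rule — branch into p5, not p2  //  not p5, p2.
          branch 1.1.1 (add p5, not p2):
            ((p2 implies p5) implies (p4 and p1)): β-rule — branch into not (p2 implies p5)  //  (p4 and p1).
              branch 1.1.1.1 (add not (p2 implies p5)):
                not (p2 implies p5): α-rule — add p2, not p5.
                × closes — contains both p2 and not p2.
              branch 1.1.1.2 (add (p4 and p1)):
                (p4 and p1): α-rule — add p4, p1.
                ○ open, literals {p1=true, p2=false, p4=true, p5=true}.
          branch 1.1.2 (add not p5, p2):
            ((p2 implies p5) implies (p4 and p1)): β-rule — branch into not (p2 implies p5)  //  (p4 and p1).
              branch 1.1.2.1 (add not (p2 implies p5)):
                not (p2 implies p5): α-rule — add p2, not p5.
                ○ open, literals {p2=true, p5=false}.
              branch 1.1.2.2 (add (p4 and p1)):
                (p4 and p1): α-rule — add p4, p1.
                ○ open, literals {p1=true, p2=true, p4=true, p5=false}.
      branch 1.2 (add not not (p5 iff p2), not ((p2 implies p5) implies (p4 and p1))):
        not ((p2 implies p5) implies (p4 and p1)): α-rule — add (p2 implies p5), not (p4 and p1).
        not not (p5 iff p2): β-rule — branch into p5, p2  //  not p5, not p2.
          branch 1.2.1 (add p5, p2):
            (p2 implies p5): β-rule — branch into not p2  //  p5.
              branch 1.2.1.1 (add not p2):
                × closes — contains both p2 and not p2.
              branch 1.2.1.2 (add p5):
                not (p4 and p1): β-rule — branch into not p4  //  not p1.
                  branch 1.2.1.2.1 (add not p4):
                    ○ open, literals {p2=true, p4=false, p5=true}.
                  branch 1.2.1.2.2 (add not p1):
                    ○ open, literals {p1=false, p2=true, p5=true}.
          branch 1.2.2 (add not p5, not p2):
            (p2 implies p5): β-rule — branch into not p2  //  p5.
              branch 1.2.2.1 (add not p2):
                not (p4 and p1): β-rule — branch into not p4  //  not p1.
                  branch 1.2.2.1.1 (add not p4):
                    ○ open, literals {p2=false, p4=false, p5=false}.
                  branch 1.2.2.1.2 (add not p1):
                    ○ open, literals {p1=false, p2=false, p5=false}.
              branch 1.2.2.2 (add p5):
                × closes — contains both p5 and not p5.
  branch 2 (add (((p1 or not p1) or not p2) implies p4)):
    (((p1 or not p1) or not p2) implies p4): β-rule — branch into not ((p1 or not p1) or not p2)  //  p4.
      branch 2.1 (add not ((p1 or not p1) or not p2)):
        not ((p1 or not p1) or not p2): α-rule — add not (p1 or not p1), not not p2.
        not (p1 or not p1): α-rule — add not p1, not not p1.
        × closes — contains both p1 and not p1.
      branch 2.2 (add p4):
        ○ open, literals {p4=true}.
4 branches closed, 8 open.
Each open branch fixes some atoms; the unmentioned ones are free. Counting distinct full assignments: branch {p1=true, p2=false, p4=true, p5=true} (p3) contributes 2 new; branch {p2=true, p5=false} (p1, p3, p4) contributes 8 new; branch {p1=true, p2=true, p4=true, p5=false} (p3) contributes 0 new; branch {p2=true, p4=false, p5=true} (p1, p3) contributes 4 new; branch {p1=false, p2=true, p5=true} (p3, p4) contributes 2 new; branch {p2=false, p4=false, p5=false} (p1, p3) contributes 4 new; branch {p1=false, p2=false, p5=false} (p3, p4) contributes 2 new; branch {p4=true} (p5, p1, p3, p2) contributes 6 new. Total: 28.

28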